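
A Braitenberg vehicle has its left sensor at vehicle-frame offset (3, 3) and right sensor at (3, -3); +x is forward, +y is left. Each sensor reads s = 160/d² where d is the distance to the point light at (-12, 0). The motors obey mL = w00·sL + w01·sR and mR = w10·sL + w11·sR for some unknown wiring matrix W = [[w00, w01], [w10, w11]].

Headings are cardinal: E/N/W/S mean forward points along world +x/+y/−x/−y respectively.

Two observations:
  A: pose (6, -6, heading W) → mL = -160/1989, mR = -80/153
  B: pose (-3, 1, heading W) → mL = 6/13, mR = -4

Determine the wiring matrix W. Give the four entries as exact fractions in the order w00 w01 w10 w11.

1/2 -1/2 -1 0

obs A: pose=(6,-6,W) → sL=80/153, sR=80/117, mL=-160/1989, mR=-80/153
obs B: pose=(-3,1,W) → sL=4, sR=40/13, mL=6/13, mR=-4
sensor matrix S = [[80/153, 80/117], [4, 40/13]]; det S = -2240/1989
solve [mL_A; mL_B] = S·[w00; w01] and [mR_A; mR_B] = S·[w10; w11]:
  w00 = 1/2, w01 = -1/2, w10 = -1, w11 = 0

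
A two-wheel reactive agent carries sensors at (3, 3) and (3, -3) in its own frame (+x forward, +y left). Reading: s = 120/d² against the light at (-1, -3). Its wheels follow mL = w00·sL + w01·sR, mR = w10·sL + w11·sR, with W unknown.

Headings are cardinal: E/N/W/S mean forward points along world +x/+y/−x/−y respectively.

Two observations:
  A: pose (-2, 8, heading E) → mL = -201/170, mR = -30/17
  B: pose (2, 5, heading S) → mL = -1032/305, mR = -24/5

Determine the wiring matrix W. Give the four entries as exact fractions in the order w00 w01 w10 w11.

obs A: pose=(-2,8,E) → sL=3/5, sR=30/17, mL=-201/170, mR=-30/17
obs B: pose=(2,5,S) → sL=120/61, sR=24/5, mL=-1032/305, mR=-24/5
sensor matrix S = [[3/5, 30/17], [120/61, 24/5]]; det S = -15336/25925
solve [mL_A; mL_B] = S·[w00; w01] and [mR_A; mR_B] = S·[w10; w11]:
  w00 = -1/2, w01 = -1/2, w10 = 0, w11 = -1

-1/2 -1/2 0 -1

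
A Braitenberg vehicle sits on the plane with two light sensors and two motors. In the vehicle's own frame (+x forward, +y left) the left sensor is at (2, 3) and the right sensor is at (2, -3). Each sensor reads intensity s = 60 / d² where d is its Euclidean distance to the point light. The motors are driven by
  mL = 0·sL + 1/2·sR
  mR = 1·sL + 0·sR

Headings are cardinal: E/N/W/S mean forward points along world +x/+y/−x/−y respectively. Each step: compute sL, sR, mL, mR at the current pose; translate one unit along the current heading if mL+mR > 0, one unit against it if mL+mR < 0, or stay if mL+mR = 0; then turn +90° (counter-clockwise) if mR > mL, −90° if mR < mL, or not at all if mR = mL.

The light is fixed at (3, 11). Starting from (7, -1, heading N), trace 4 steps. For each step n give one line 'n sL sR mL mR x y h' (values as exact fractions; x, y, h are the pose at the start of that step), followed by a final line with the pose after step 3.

0 60/101 60/149 30/149 60/101 7 -1 N
1 3/10 15/17 15/34 3/10 7 0 W
2 20/27 20/39 10/39 20/27 6 0 N
3 6/17 6/5 3/5 6/17 6 1 W
final 5 1 N

n=0: pose=(7,-1,N); sL=60/101, sR=60/149; mL=30/149, mR=60/101; mL+mR=11970/15049 → advance +1; mR−mL=5910/15049 → turn +1·90°
n=1: pose=(7,0,W); sL=3/10, sR=15/17; mL=15/34, mR=3/10; mL+mR=63/85 → advance +1; mR−mL=-12/85 → turn -1·90°
n=2: pose=(6,0,N); sL=20/27, sR=20/39; mL=10/39, mR=20/27; mL+mR=350/351 → advance +1; mR−mL=170/351 → turn +1·90°
n=3: pose=(6,1,W); sL=6/17, sR=6/5; mL=3/5, mR=6/17; mL+mR=81/85 → advance +1; mR−mL=-21/85 → turn -1·90°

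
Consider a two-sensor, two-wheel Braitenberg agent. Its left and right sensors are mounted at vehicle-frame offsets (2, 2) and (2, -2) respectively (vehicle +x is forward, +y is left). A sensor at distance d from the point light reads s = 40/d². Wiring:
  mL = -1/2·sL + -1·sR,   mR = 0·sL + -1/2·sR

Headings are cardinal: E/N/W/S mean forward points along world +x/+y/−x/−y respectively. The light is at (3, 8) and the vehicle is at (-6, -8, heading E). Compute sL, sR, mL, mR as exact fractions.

left sensor world pos  = (-4, -6); dL² = 245
right sensor world pos = (-4, -10); dR² = 373
sL = 40/245 = 8/49
sR = 40/373 = 40/373
mL = -1/2·sL + -1·sR = -3452/18277
mR = 0·sL + -1/2·sR = -20/373

8/49 40/373 -3452/18277 -20/373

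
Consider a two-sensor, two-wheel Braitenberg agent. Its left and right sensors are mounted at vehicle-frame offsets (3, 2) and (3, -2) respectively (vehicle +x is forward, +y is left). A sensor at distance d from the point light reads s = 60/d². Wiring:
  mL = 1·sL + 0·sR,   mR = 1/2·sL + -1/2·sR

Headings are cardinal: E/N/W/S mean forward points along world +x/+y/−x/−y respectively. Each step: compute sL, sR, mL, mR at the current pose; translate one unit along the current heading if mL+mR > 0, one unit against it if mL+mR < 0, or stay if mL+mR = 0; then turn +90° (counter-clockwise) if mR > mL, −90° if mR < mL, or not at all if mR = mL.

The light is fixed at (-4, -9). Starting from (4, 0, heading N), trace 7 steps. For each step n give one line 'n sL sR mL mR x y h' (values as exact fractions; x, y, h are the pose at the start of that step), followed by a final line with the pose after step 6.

n=0: pose=(4,0,N); sL=1/3, sR=15/61; mL=1/3, mR=8/183; mL+mR=23/61 → advance +1; mR−mL=-53/183 → turn -1·90°
n=1: pose=(4,1,E); sL=12/53, sR=12/37; mL=12/53, mR=-96/1961; mL+mR=348/1961 → advance +1; mR−mL=-540/1961 → turn -1·90°
n=2: pose=(5,1,S); sL=6/17, sR=30/49; mL=6/17, mR=-108/833; mL+mR=186/833 → advance +1; mR−mL=-402/833 → turn -1·90°
n=3: pose=(5,0,W); sL=12/17, sR=60/157; mL=12/17, mR=432/2669; mL+mR=2316/2669 → advance +1; mR−mL=-1452/2669 → turn -1·90°
n=4: pose=(4,0,N); sL=1/3, sR=15/61; mL=1/3, mR=8/183; mL+mR=23/61 → advance +1; mR−mL=-53/183 → turn -1·90°
n=5: pose=(4,1,E); sL=12/53, sR=12/37; mL=12/53, mR=-96/1961; mL+mR=348/1961 → advance +1; mR−mL=-540/1961 → turn -1·90°
n=6: pose=(5,1,S); sL=6/17, sR=30/49; mL=6/17, mR=-108/833; mL+mR=186/833 → advance +1; mR−mL=-402/833 → turn -1·90°

0 1/3 15/61 1/3 8/183 4 0 N
1 12/53 12/37 12/53 -96/1961 4 1 E
2 6/17 30/49 6/17 -108/833 5 1 S
3 12/17 60/157 12/17 432/2669 5 0 W
4 1/3 15/61 1/3 8/183 4 0 N
5 12/53 12/37 12/53 -96/1961 4 1 E
6 6/17 30/49 6/17 -108/833 5 1 S
final 5 0 W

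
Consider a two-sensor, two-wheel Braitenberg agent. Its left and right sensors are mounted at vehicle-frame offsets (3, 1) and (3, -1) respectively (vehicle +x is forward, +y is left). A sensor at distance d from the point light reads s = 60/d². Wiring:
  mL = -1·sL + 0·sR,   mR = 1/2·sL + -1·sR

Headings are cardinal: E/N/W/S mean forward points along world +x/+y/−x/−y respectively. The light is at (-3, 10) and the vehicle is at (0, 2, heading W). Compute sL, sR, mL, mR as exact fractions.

left sensor world pos  = (-3, 1); dL² = 81
right sensor world pos = (-3, 3); dR² = 49
sL = 60/81 = 20/27
sR = 60/49 = 60/49
mL = -1·sL + 0·sR = -20/27
mR = 1/2·sL + -1·sR = -1130/1323

20/27 60/49 -20/27 -1130/1323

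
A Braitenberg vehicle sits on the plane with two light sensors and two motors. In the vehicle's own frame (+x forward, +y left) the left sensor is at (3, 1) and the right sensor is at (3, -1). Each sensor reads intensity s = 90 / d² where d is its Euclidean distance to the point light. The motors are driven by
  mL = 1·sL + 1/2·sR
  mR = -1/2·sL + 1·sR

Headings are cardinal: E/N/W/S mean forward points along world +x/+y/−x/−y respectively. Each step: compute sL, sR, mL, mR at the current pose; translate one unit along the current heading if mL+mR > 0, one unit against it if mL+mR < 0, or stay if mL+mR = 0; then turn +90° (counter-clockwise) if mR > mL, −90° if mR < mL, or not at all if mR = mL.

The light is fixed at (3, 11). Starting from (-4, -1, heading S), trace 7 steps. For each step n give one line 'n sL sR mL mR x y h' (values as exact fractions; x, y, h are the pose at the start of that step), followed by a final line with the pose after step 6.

0 10/29 90/289 4195/8381 1165/8381 -4 -1 S
1 45/148 45/122 2205/4514 3915/18056 -4 -2 W
2 90/181 90/149 21555/26969 9585/26969 -5 -2 N
3 45/73 45/97 12015/14162 2205/14162 -5 -1 E
4 10/29 90/289 4195/8381 1165/8381 -4 -1 S
5 45/148 45/122 2205/4514 3915/18056 -4 -2 W
6 90/181 90/149 21555/26969 9585/26969 -5 -2 N
final -5 -1 E

n=0: pose=(-4,-1,S); sL=10/29, sR=90/289; mL=4195/8381, mR=1165/8381; mL+mR=5360/8381 → advance +1; mR−mL=-3030/8381 → turn -1·90°
n=1: pose=(-4,-2,W); sL=45/148, sR=45/122; mL=2205/4514, mR=3915/18056; mL+mR=12735/18056 → advance +1; mR−mL=-4905/18056 → turn -1·90°
n=2: pose=(-5,-2,N); sL=90/181, sR=90/149; mL=21555/26969, mR=9585/26969; mL+mR=31140/26969 → advance +1; mR−mL=-11970/26969 → turn -1·90°
n=3: pose=(-5,-1,E); sL=45/73, sR=45/97; mL=12015/14162, mR=2205/14162; mL+mR=7110/7081 → advance +1; mR−mL=-4905/7081 → turn -1·90°
n=4: pose=(-4,-1,S); sL=10/29, sR=90/289; mL=4195/8381, mR=1165/8381; mL+mR=5360/8381 → advance +1; mR−mL=-3030/8381 → turn -1·90°
n=5: pose=(-4,-2,W); sL=45/148, sR=45/122; mL=2205/4514, mR=3915/18056; mL+mR=12735/18056 → advance +1; mR−mL=-4905/18056 → turn -1·90°
n=6: pose=(-5,-2,N); sL=90/181, sR=90/149; mL=21555/26969, mR=9585/26969; mL+mR=31140/26969 → advance +1; mR−mL=-11970/26969 → turn -1·90°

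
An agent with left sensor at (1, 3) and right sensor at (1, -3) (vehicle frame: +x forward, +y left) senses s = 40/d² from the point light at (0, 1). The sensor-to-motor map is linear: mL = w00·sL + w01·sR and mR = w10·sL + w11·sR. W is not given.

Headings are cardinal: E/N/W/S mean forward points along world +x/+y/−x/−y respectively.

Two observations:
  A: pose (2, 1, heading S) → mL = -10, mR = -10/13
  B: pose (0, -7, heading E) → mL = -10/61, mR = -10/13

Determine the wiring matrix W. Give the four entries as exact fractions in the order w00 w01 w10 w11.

obs A: pose=(2,1,S) → sL=20/13, sR=20, mL=-10, mR=-10/13
obs B: pose=(0,-7,E) → sL=20/13, sR=20/61, mL=-10/61, mR=-10/13
sensor matrix S = [[20/13, 20], [20/13, 20/61]]; det S = -24000/793
solve [mL_A; mL_B] = S·[w00; w01] and [mR_A; mR_B] = S·[w10; w11]:
  w00 = 0, w01 = -1/2, w10 = -1/2, w11 = 0

0 -1/2 -1/2 0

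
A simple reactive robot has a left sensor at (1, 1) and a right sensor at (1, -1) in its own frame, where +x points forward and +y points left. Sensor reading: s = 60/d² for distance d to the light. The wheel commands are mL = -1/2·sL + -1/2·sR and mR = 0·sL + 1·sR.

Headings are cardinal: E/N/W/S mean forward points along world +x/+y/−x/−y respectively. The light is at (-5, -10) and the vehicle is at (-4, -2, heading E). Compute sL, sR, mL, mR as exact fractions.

12/17 60/53 -828/901 60/53

left sensor world pos  = (-3, -1); dL² = 85
right sensor world pos = (-3, -3); dR² = 53
sL = 60/85 = 12/17
sR = 60/53 = 60/53
mL = -1/2·sL + -1/2·sR = -828/901
mR = 0·sL + 1·sR = 60/53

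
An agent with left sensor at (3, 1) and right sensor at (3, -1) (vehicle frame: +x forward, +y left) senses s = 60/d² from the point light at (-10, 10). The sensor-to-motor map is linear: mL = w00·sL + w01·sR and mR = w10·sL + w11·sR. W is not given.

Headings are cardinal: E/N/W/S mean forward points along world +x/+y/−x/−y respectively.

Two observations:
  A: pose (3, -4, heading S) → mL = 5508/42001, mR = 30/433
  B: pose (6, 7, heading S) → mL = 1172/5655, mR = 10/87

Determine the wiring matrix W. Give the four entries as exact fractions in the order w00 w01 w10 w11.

1/2 1/2 0 1/2

obs A: pose=(3,-4,S) → sL=12/97, sR=60/433, mL=5508/42001, mR=30/433
obs B: pose=(6,7,S) → sL=12/65, sR=20/87, mL=1172/5655, mR=10/87
sensor matrix S = [[12/97, 60/433], [12/65, 20/87]]; det S = 45248/15834377
solve [mL_A; mL_B] = S·[w00; w01] and [mR_A; mR_B] = S·[w10; w11]:
  w00 = 1/2, w01 = 1/2, w10 = 0, w11 = 1/2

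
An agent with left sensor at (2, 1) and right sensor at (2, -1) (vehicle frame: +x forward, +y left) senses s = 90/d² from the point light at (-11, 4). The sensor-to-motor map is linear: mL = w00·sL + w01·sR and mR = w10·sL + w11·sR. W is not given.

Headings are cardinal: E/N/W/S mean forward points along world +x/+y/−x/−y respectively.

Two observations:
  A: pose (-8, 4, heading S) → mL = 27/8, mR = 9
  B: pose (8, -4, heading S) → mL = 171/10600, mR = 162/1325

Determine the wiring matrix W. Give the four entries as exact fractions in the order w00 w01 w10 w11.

-1/2 1/2 -1/2 1

obs A: pose=(-8,4,S) → sL=9/2, sR=45/4, mL=27/8, mR=9
obs B: pose=(8,-4,S) → sL=9/50, sR=45/212, mL=171/10600, mR=162/1325
sensor matrix S = [[9/2, 45/4], [9/50, 45/212]]; det S = -567/530
solve [mL_A; mL_B] = S·[w00; w01] and [mR_A; mR_B] = S·[w10; w11]:
  w00 = -1/2, w01 = 1/2, w10 = -1/2, w11 = 1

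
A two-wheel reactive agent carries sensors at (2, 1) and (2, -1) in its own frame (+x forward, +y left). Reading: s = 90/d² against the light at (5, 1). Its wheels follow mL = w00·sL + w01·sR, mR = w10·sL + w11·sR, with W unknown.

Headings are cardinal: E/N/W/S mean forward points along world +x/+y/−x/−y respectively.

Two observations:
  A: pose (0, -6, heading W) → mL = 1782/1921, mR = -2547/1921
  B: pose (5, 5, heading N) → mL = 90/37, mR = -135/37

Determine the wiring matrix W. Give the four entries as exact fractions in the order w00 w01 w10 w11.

1/2 1/2 -1 -1/2

obs A: pose=(0,-6,W) → sL=90/113, sR=18/17, mL=1782/1921, mR=-2547/1921
obs B: pose=(5,5,N) → sL=90/37, sR=90/37, mL=90/37, mR=-135/37
sensor matrix S = [[90/113, 18/17], [90/37, 90/37]]; det S = -45360/71077
solve [mL_A; mL_B] = S·[w00; w01] and [mR_A; mR_B] = S·[w10; w11]:
  w00 = 1/2, w01 = 1/2, w10 = -1, w11 = -1/2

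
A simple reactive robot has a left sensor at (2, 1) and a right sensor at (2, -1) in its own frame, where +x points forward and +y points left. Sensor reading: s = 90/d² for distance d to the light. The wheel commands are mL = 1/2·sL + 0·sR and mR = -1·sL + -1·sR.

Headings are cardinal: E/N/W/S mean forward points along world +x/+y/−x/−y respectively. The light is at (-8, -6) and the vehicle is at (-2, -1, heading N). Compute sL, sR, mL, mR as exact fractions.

45/37 45/49 45/74 -3870/1813

left sensor world pos  = (-3, 1); dL² = 74
right sensor world pos = (-1, 1); dR² = 98
sL = 90/74 = 45/37
sR = 90/98 = 45/49
mL = 1/2·sL + 0·sR = 45/74
mR = -1·sL + -1·sR = -3870/1813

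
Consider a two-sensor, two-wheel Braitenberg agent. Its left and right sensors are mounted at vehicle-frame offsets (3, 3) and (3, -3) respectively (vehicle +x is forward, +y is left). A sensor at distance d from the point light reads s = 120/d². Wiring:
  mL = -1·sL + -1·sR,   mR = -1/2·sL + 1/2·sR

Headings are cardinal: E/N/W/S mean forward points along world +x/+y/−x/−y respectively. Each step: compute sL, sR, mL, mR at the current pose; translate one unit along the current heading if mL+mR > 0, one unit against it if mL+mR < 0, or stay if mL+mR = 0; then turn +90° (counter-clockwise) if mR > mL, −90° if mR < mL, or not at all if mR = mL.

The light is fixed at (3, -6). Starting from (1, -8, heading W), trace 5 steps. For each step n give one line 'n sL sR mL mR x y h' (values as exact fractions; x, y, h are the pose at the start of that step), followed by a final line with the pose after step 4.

n=0: pose=(1,-8,W); sL=12/5, sR=60/13; mL=-456/65, mR=72/65; mL+mR=-384/65 → advance -1; mR−mL=528/65 → turn +1·90°
n=1: pose=(2,-8,S); sL=120/29, sR=120/41; mL=-8400/1189, mR=-720/1189; mL+mR=-9120/1189 → advance -1; mR−mL=7680/1189 → turn +1·90°
n=2: pose=(2,-7,E); sL=15, sR=6; mL=-21, mR=-9/2; mL+mR=-51/2 → advance -1; mR−mL=33/2 → turn +1·90°
n=3: pose=(1,-7,N); sL=120/29, sR=24; mL=-816/29, mR=288/29; mL+mR=-528/29 → advance -1; mR−mL=1104/29 → turn +1·90°
n=4: pose=(1,-8,W); sL=12/5, sR=60/13; mL=-456/65, mR=72/65; mL+mR=-384/65 → advance -1; mR−mL=528/65 → turn +1·90°

0 12/5 60/13 -456/65 72/65 1 -8 W
1 120/29 120/41 -8400/1189 -720/1189 2 -8 S
2 15 6 -21 -9/2 2 -7 E
3 120/29 24 -816/29 288/29 1 -7 N
4 12/5 60/13 -456/65 72/65 1 -8 W
final 2 -8 S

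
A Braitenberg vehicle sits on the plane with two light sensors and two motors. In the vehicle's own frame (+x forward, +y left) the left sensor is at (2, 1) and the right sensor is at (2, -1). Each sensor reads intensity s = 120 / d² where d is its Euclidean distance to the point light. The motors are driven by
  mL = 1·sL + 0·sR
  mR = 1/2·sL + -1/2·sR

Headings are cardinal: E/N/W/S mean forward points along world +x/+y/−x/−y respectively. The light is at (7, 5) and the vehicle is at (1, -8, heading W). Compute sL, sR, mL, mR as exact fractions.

6/13 15/26 6/13 -3/52

left sensor world pos  = (-1, -9); dL² = 260
right sensor world pos = (-1, -7); dR² = 208
sL = 120/260 = 6/13
sR = 120/208 = 15/26
mL = 1·sL + 0·sR = 6/13
mR = 1/2·sL + -1/2·sR = -3/52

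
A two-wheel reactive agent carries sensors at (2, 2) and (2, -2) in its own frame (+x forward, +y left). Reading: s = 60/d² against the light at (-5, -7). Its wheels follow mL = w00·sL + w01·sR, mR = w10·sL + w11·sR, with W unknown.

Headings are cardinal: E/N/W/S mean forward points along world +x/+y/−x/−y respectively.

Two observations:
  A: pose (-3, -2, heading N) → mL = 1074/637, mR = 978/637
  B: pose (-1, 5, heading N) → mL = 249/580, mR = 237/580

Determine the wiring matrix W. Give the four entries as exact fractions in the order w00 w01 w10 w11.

obs A: pose=(-3,-2,N) → sL=60/49, sR=12/13, mL=1074/637, mR=978/637
obs B: pose=(-1,5,N) → sL=3/10, sR=15/58, mL=249/580, mR=237/580
sensor matrix S = [[60/49, 12/13], [3/10, 15/58]]; det S = 3672/92365
solve [mL_A; mL_B] = S·[w00; w01] and [mR_A; mR_B] = S·[w10; w11]:
  w00 = 1, w01 = 1/2, w10 = 1/2, w11 = 1

1 1/2 1/2 1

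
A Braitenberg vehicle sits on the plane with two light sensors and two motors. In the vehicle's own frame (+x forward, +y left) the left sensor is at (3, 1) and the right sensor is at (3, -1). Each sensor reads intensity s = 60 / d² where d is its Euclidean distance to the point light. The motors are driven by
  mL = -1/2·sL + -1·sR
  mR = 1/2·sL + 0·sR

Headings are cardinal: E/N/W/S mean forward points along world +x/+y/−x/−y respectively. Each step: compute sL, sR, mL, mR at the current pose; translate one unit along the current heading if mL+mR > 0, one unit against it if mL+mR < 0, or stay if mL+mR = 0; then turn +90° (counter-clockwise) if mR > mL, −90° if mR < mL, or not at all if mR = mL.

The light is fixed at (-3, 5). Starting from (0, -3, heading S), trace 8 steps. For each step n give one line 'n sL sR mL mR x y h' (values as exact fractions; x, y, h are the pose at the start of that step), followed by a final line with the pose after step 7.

n=0: pose=(0,-3,S); sL=60/137, sR=12/25; mL=-2394/3425, mR=30/137; mL+mR=-12/25 → advance -1; mR−mL=3144/3425 → turn +1·90°
n=1: pose=(0,-2,E); sL=5/6, sR=3/5; mL=-61/60, mR=5/12; mL+mR=-3/5 → advance -1; mR−mL=43/30 → turn +1·90°
n=2: pose=(-1,-2,N); sL=60/17, sR=12/5; mL=-354/85, mR=30/17; mL+mR=-12/5 → advance -1; mR−mL=504/85 → turn +1·90°
n=3: pose=(-1,-3,W); sL=30/41, sR=6/5; mL=-321/205, mR=15/41; mL+mR=-6/5 → advance -1; mR−mL=396/205 → turn +1·90°
n=4: pose=(0,-3,S); sL=60/137, sR=12/25; mL=-2394/3425, mR=30/137; mL+mR=-12/25 → advance -1; mR−mL=3144/3425 → turn +1·90°
n=5: pose=(0,-2,E); sL=5/6, sR=3/5; mL=-61/60, mR=5/12; mL+mR=-3/5 → advance -1; mR−mL=43/30 → turn +1·90°
n=6: pose=(-1,-2,N); sL=60/17, sR=12/5; mL=-354/85, mR=30/17; mL+mR=-12/5 → advance -1; mR−mL=504/85 → turn +1·90°
n=7: pose=(-1,-3,W); sL=30/41, sR=6/5; mL=-321/205, mR=15/41; mL+mR=-6/5 → advance -1; mR−mL=396/205 → turn +1·90°

0 60/137 12/25 -2394/3425 30/137 0 -3 S
1 5/6 3/5 -61/60 5/12 0 -2 E
2 60/17 12/5 -354/85 30/17 -1 -2 N
3 30/41 6/5 -321/205 15/41 -1 -3 W
4 60/137 12/25 -2394/3425 30/137 0 -3 S
5 5/6 3/5 -61/60 5/12 0 -2 E
6 60/17 12/5 -354/85 30/17 -1 -2 N
7 30/41 6/5 -321/205 15/41 -1 -3 W
final 0 -3 S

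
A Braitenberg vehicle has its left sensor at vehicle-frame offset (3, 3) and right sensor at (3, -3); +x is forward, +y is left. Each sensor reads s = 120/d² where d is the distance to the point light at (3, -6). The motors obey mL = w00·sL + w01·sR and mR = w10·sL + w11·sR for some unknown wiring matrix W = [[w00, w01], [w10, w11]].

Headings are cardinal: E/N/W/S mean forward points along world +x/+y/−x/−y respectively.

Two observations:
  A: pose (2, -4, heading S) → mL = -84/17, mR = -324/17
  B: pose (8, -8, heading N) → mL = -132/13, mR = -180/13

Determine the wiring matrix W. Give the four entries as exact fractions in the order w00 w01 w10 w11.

-1/2 1 -1/2 -1

obs A: pose=(2,-4,S) → sL=24, sR=120/17, mL=-84/17, mR=-324/17
obs B: pose=(8,-8,N) → sL=24, sR=24/13, mL=-132/13, mR=-180/13
sensor matrix S = [[24, 120/17], [24, 24/13]]; det S = -27648/221
solve [mL_A; mL_B] = S·[w00; w01] and [mR_A; mR_B] = S·[w10; w11]:
  w00 = -1/2, w01 = 1, w10 = -1/2, w11 = -1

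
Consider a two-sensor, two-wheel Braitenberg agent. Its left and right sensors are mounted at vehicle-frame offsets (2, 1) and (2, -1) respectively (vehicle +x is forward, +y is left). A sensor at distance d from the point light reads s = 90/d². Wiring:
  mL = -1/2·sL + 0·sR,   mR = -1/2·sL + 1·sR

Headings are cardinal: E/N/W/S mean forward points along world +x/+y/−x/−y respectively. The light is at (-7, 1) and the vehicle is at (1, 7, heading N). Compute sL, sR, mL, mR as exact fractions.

left sensor world pos  = (0, 9); dL² = 113
right sensor world pos = (2, 9); dR² = 145
sL = 90/113 = 90/113
sR = 90/145 = 18/29
mL = -1/2·sL + 0·sR = -45/113
mR = -1/2·sL + 1·sR = 729/3277

90/113 18/29 -45/113 729/3277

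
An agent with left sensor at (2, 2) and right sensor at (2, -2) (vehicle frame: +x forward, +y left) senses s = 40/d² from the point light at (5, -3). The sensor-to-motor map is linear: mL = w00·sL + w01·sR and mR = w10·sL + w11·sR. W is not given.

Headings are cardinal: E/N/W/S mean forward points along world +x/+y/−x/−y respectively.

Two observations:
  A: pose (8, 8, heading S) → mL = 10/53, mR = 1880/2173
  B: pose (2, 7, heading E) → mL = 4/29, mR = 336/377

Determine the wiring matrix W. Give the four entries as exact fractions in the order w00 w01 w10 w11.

obs A: pose=(8,8,S) → sL=20/53, sR=20/41, mL=10/53, mR=1880/2173
obs B: pose=(2,7,E) → sL=8/29, sR=8/13, mL=4/29, mR=336/377
sensor matrix S = [[20/53, 20/41], [8/29, 8/13]]; det S = 80000/819221
solve [mL_A; mL_B] = S·[w00; w01] and [mR_A; mR_B] = S·[w10; w11]:
  w00 = 1/2, w01 = 0, w10 = 1, w11 = 1

1/2 0 1 1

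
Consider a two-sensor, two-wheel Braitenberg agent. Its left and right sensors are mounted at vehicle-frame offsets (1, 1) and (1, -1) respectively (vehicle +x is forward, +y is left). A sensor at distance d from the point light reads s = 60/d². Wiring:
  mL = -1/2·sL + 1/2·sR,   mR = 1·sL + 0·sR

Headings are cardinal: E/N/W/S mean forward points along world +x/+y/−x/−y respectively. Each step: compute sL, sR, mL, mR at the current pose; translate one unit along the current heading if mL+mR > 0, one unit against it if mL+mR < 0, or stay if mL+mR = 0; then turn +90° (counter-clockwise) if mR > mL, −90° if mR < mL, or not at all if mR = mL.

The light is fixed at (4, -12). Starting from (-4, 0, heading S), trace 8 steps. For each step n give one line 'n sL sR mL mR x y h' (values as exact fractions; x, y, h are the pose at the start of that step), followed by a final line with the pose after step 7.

n=0: pose=(-4,0,S); sL=6/17, sR=30/101; mL=-48/1717, mR=6/17; mL+mR=558/1717 → advance +1; mR−mL=654/1717 → turn +1·90°
n=1: pose=(-4,-1,E); sL=60/193, sR=60/149; mL=1320/28757, mR=60/193; mL+mR=10260/28757 → advance +1; mR−mL=7620/28757 → turn +1·90°
n=2: pose=(-3,-1,N); sL=15/52, sR=1/3; mL=7/312, mR=15/52; mL+mR=97/312 → advance +1; mR−mL=83/312 → turn +1·90°
n=3: pose=(-3,0,W); sL=12/37, sR=60/233; mL=-288/8621, mR=12/37; mL+mR=2508/8621 → advance +1; mR−mL=3084/8621 → turn +1·90°
n=4: pose=(-4,0,S); sL=6/17, sR=30/101; mL=-48/1717, mR=6/17; mL+mR=558/1717 → advance +1; mR−mL=654/1717 → turn +1·90°
n=5: pose=(-4,-1,E); sL=60/193, sR=60/149; mL=1320/28757, mR=60/193; mL+mR=10260/28757 → advance +1; mR−mL=7620/28757 → turn +1·90°
n=6: pose=(-3,-1,N); sL=15/52, sR=1/3; mL=7/312, mR=15/52; mL+mR=97/312 → advance +1; mR−mL=83/312 → turn +1·90°
n=7: pose=(-3,0,W); sL=12/37, sR=60/233; mL=-288/8621, mR=12/37; mL+mR=2508/8621 → advance +1; mR−mL=3084/8621 → turn +1·90°

0 6/17 30/101 -48/1717 6/17 -4 0 S
1 60/193 60/149 1320/28757 60/193 -4 -1 E
2 15/52 1/3 7/312 15/52 -3 -1 N
3 12/37 60/233 -288/8621 12/37 -3 0 W
4 6/17 30/101 -48/1717 6/17 -4 0 S
5 60/193 60/149 1320/28757 60/193 -4 -1 E
6 15/52 1/3 7/312 15/52 -3 -1 N
7 12/37 60/233 -288/8621 12/37 -3 0 W
final -4 0 S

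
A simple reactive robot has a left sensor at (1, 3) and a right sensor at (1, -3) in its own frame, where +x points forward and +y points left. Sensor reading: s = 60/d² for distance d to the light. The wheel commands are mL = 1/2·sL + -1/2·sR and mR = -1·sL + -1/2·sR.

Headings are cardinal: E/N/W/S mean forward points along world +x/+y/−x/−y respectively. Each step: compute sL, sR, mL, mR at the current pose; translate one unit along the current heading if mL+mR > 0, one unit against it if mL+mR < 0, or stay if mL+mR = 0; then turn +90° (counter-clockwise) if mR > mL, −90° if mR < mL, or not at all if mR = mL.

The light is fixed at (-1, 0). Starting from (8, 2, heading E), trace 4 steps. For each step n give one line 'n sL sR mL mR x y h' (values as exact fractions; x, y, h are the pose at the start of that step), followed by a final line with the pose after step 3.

0 12/25 60/101 -144/2525 -1962/2525 8 2 E
1 30/61 30/13 -720/793 -1305/793 7 2 S
2 60/49 12/17 216/833 -1314/833 7 3 W
3 15/13 3/8 81/208 -279/208 8 3 N
final 8 2 E

n=0: pose=(8,2,E); sL=12/25, sR=60/101; mL=-144/2525, mR=-1962/2525; mL+mR=-2106/2525 → advance -1; mR−mL=-18/25 → turn -1·90°
n=1: pose=(7,2,S); sL=30/61, sR=30/13; mL=-720/793, mR=-1305/793; mL+mR=-2025/793 → advance -1; mR−mL=-45/61 → turn -1·90°
n=2: pose=(7,3,W); sL=60/49, sR=12/17; mL=216/833, mR=-1314/833; mL+mR=-1098/833 → advance -1; mR−mL=-90/49 → turn -1·90°
n=3: pose=(8,3,N); sL=15/13, sR=3/8; mL=81/208, mR=-279/208; mL+mR=-99/104 → advance -1; mR−mL=-45/26 → turn -1·90°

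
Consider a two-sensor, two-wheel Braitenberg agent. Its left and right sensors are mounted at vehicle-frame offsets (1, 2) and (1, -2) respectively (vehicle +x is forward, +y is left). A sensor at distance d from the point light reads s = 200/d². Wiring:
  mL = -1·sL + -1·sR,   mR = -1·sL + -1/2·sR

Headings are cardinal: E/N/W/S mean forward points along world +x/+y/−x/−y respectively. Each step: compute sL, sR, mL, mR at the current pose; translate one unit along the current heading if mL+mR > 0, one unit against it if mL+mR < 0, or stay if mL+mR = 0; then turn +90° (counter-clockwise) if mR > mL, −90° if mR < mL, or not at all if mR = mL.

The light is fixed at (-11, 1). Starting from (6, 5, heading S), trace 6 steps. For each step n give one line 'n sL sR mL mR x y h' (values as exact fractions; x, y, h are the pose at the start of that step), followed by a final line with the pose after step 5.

0 20/37 100/117 -6040/4329 -4190/4329 6 5 S
1 200/373 200/333 -141200/124209 -103900/124209 6 6 E
2 25/29 5/9 -370/261 -595/522 5 6 N
3 200/229 200/261 -98000/59769 -75100/59769 5 5 W
4 20/37 100/117 -6040/4329 -4190/4329 6 5 S
5 200/373 200/333 -141200/124209 -103900/124209 6 6 E
final 5 6 N

n=0: pose=(6,5,S); sL=20/37, sR=100/117; mL=-6040/4329, mR=-4190/4329; mL+mR=-3410/1443 → advance -1; mR−mL=50/117 → turn +1·90°
n=1: pose=(6,6,E); sL=200/373, sR=200/333; mL=-141200/124209, mR=-103900/124209; mL+mR=-81700/41403 → advance -1; mR−mL=100/333 → turn +1·90°
n=2: pose=(5,6,N); sL=25/29, sR=5/9; mL=-370/261, mR=-595/522; mL+mR=-445/174 → advance -1; mR−mL=5/18 → turn +1·90°
n=3: pose=(5,5,W); sL=200/229, sR=200/261; mL=-98000/59769, mR=-75100/59769; mL+mR=-57700/19923 → advance -1; mR−mL=100/261 → turn +1·90°
n=4: pose=(6,5,S); sL=20/37, sR=100/117; mL=-6040/4329, mR=-4190/4329; mL+mR=-3410/1443 → advance -1; mR−mL=50/117 → turn +1·90°
n=5: pose=(6,6,E); sL=200/373, sR=200/333; mL=-141200/124209, mR=-103900/124209; mL+mR=-81700/41403 → advance -1; mR−mL=100/333 → turn +1·90°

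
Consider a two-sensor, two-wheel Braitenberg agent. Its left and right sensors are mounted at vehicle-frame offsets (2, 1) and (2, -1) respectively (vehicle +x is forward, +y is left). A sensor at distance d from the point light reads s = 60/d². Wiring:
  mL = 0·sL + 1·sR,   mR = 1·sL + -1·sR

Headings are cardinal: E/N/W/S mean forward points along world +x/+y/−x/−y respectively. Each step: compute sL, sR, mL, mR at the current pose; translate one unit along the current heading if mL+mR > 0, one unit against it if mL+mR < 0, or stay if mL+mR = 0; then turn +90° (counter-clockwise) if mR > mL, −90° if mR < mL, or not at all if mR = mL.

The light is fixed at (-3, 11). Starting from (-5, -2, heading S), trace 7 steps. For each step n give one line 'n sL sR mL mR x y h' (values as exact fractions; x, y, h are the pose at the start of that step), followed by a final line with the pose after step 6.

0 30/113 10/39 10/39 40/4407 -5 -2 S
1 60/241 12/37 12/37 -672/8917 -5 -3 W
2 3/8 15/37 15/37 -9/296 -6 -3 N
3 12/29 60/197 60/197 624/5713 -6 -2 E
4 30/113 10/39 10/39 40/4407 -5 -2 S
5 60/241 12/37 12/37 -672/8917 -5 -3 W
6 3/8 15/37 15/37 -9/296 -6 -3 N
final -6 -2 E

n=0: pose=(-5,-2,S); sL=30/113, sR=10/39; mL=10/39, mR=40/4407; mL+mR=30/113 → advance +1; mR−mL=-1090/4407 → turn -1·90°
n=1: pose=(-5,-3,W); sL=60/241, sR=12/37; mL=12/37, mR=-672/8917; mL+mR=60/241 → advance +1; mR−mL=-3564/8917 → turn -1·90°
n=2: pose=(-6,-3,N); sL=3/8, sR=15/37; mL=15/37, mR=-9/296; mL+mR=3/8 → advance +1; mR−mL=-129/296 → turn -1·90°
n=3: pose=(-6,-2,E); sL=12/29, sR=60/197; mL=60/197, mR=624/5713; mL+mR=12/29 → advance +1; mR−mL=-1116/5713 → turn -1·90°
n=4: pose=(-5,-2,S); sL=30/113, sR=10/39; mL=10/39, mR=40/4407; mL+mR=30/113 → advance +1; mR−mL=-1090/4407 → turn -1·90°
n=5: pose=(-5,-3,W); sL=60/241, sR=12/37; mL=12/37, mR=-672/8917; mL+mR=60/241 → advance +1; mR−mL=-3564/8917 → turn -1·90°
n=6: pose=(-6,-3,N); sL=3/8, sR=15/37; mL=15/37, mR=-9/296; mL+mR=3/8 → advance +1; mR−mL=-129/296 → turn -1·90°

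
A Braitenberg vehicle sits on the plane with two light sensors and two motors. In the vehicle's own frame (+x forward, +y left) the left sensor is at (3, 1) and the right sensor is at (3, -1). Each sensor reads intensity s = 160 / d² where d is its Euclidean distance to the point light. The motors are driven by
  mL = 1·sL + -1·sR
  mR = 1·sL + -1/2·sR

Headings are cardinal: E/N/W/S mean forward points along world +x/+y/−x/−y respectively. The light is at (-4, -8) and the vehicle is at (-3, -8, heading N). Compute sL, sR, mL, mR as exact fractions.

160/9 160/13 640/117 1360/117

left sensor world pos  = (-4, -5); dL² = 9
right sensor world pos = (-2, -5); dR² = 13
sL = 160/9 = 160/9
sR = 160/13 = 160/13
mL = 1·sL + -1·sR = 640/117
mR = 1·sL + -1/2·sR = 1360/117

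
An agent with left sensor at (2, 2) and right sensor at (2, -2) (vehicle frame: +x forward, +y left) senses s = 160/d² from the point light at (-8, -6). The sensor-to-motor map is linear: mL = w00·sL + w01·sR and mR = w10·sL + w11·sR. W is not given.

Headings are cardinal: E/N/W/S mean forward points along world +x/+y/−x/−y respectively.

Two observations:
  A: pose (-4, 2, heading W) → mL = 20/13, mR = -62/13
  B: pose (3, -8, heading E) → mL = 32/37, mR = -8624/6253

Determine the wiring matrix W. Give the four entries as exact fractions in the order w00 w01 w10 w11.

0 1 -1 -1/2

obs A: pose=(-4,2,W) → sL=4, sR=20/13, mL=20/13, mR=-62/13
obs B: pose=(3,-8,E) → sL=160/169, sR=32/37, mL=32/37, mR=-8624/6253
sensor matrix S = [[4, 20/13], [160/169, 32/37]]; det S = 162816/81289
solve [mL_A; mL_B] = S·[w00; w01] and [mR_A; mR_B] = S·[w10; w11]:
  w00 = 0, w01 = 1, w10 = -1, w11 = -1/2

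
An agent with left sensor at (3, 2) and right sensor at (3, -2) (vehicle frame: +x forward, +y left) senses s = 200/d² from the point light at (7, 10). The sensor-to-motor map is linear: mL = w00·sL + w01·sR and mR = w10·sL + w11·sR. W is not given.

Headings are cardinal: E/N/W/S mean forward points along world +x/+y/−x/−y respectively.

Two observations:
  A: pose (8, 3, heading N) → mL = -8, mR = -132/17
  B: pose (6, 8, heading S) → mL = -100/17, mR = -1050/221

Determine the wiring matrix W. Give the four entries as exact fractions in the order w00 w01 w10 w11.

obs A: pose=(8,3,N) → sL=200/17, sR=8, mL=-8, mR=-132/17
obs B: pose=(6,8,S) → sL=100/13, sR=100/17, mL=-100/17, mR=-1050/221
sensor matrix S = [[200/17, 8], [100/13, 100/17]]; det S = 28800/3757
solve [mL_A; mL_B] = S·[w00; w01] and [mR_A; mR_B] = S·[w10; w11]:
  w00 = 0, w01 = -1, w10 = -1, w11 = 1/2

0 -1 -1 1/2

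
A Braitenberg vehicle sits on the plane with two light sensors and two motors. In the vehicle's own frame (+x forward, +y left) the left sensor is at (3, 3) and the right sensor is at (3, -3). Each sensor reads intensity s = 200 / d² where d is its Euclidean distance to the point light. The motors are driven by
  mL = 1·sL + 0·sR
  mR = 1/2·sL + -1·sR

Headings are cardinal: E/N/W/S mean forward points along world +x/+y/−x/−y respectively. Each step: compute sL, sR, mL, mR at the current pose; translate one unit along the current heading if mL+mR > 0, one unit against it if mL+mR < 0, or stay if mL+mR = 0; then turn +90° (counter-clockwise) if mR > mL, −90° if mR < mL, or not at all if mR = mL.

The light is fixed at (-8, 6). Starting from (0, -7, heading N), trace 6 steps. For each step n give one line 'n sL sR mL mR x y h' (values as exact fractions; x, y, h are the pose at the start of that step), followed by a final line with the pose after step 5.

0 8/5 200/221 8/5 -116/1105 0 -7 N
1 100/101 100/173 100/101 -1450/17473 0 -6 E
2 200/369 200/261 200/369 -5300/10701 1 -6 S
3 50/73 25/17 50/73 -1400/1241 1 -7 W
4 200/149 200/269 200/149 -2900/40081 2 -7 N
5 4/5 100/197 4/5 -106/985 2 -6 E
final 3 -6 S

n=0: pose=(0,-7,N); sL=8/5, sR=200/221; mL=8/5, mR=-116/1105; mL+mR=1652/1105 → advance +1; mR−mL=-1884/1105 → turn -1·90°
n=1: pose=(0,-6,E); sL=100/101, sR=100/173; mL=100/101, mR=-1450/17473; mL+mR=15850/17473 → advance +1; mR−mL=-18750/17473 → turn -1·90°
n=2: pose=(1,-6,S); sL=200/369, sR=200/261; mL=200/369, mR=-5300/10701; mL+mR=500/10701 → advance +1; mR−mL=-3700/3567 → turn -1·90°
n=3: pose=(1,-7,W); sL=50/73, sR=25/17; mL=50/73, mR=-1400/1241; mL+mR=-550/1241 → advance -1; mR−mL=-2250/1241 → turn -1·90°
n=4: pose=(2,-7,N); sL=200/149, sR=200/269; mL=200/149, mR=-2900/40081; mL+mR=50900/40081 → advance +1; mR−mL=-56700/40081 → turn -1·90°
n=5: pose=(2,-6,E); sL=4/5, sR=100/197; mL=4/5, mR=-106/985; mL+mR=682/985 → advance +1; mR−mL=-894/985 → turn -1·90°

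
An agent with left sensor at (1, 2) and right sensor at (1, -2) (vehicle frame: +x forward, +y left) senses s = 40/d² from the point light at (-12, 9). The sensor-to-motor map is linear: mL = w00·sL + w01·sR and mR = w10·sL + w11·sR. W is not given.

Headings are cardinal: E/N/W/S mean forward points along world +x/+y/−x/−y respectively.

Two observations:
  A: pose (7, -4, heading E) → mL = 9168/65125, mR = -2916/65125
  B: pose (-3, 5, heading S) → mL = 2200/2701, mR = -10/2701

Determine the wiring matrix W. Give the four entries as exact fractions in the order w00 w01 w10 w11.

1 1 -1 1/2

obs A: pose=(7,-4,E) → sL=40/521, sR=8/125, mL=9168/65125, mR=-2916/65125
obs B: pose=(-3,5,S) → sL=20/73, sR=20/37, mL=2200/2701, mR=-10/2701
sensor matrix S = [[40/521, 8/125], [20/73, 20/37]]; det S = 843136/35180525
solve [mL_A; mL_B] = S·[w00; w01] and [mR_A; mR_B] = S·[w10; w11]:
  w00 = 1, w01 = 1, w10 = -1, w11 = 1/2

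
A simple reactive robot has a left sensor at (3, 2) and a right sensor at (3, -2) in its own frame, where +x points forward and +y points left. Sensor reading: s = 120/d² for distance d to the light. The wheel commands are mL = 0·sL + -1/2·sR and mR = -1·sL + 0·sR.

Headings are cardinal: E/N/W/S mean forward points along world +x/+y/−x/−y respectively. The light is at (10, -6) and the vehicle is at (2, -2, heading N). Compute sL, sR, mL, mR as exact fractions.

120/149 24/17 -12/17 -120/149

left sensor world pos  = (0, 1); dL² = 149
right sensor world pos = (4, 1); dR² = 85
sL = 120/149 = 120/149
sR = 120/85 = 24/17
mL = 0·sL + -1/2·sR = -12/17
mR = -1·sL + 0·sR = -120/149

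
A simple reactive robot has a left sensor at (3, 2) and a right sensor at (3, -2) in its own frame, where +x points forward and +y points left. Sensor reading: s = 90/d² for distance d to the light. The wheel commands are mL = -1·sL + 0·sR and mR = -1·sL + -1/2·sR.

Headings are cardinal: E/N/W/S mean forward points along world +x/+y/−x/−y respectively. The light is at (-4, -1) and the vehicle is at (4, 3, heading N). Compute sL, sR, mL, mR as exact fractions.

18/17 90/149 -18/17 -3447/2533

left sensor world pos  = (2, 6); dL² = 85
right sensor world pos = (6, 6); dR² = 149
sL = 90/85 = 18/17
sR = 90/149 = 90/149
mL = -1·sL + 0·sR = -18/17
mR = -1·sL + -1/2·sR = -3447/2533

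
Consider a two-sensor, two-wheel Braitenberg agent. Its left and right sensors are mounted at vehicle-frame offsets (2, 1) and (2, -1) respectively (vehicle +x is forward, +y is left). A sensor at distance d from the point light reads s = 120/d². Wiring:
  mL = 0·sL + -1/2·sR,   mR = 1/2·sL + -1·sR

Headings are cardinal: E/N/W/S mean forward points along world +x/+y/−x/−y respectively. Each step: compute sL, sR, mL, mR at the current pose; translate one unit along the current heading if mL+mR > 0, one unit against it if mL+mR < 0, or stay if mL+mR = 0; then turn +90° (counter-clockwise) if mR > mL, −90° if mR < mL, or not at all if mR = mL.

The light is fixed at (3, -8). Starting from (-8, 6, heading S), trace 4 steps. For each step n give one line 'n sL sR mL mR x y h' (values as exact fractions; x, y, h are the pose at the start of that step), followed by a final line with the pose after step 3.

n=0: pose=(-8,6,S); sL=30/61, sR=5/12; mL=-5/24, mR=-125/732; mL+mR=-185/488 → advance -1; mR−mL=55/1464 → turn +1·90°
n=1: pose=(-8,7,E); sL=120/337, sR=120/277; mL=-60/277, mR=-23820/93349; mL+mR=-44040/93349 → advance -1; mR−mL=-3600/93349 → turn -1·90°
n=2: pose=(-9,7,S); sL=12/29, sR=60/169; mL=-30/169, mR=-726/4901; mL+mR=-1596/4901 → advance -1; mR−mL=144/4901 → turn +1·90°
n=3: pose=(-9,8,E); sL=120/389, sR=24/65; mL=-12/65, mR=-5436/25285; mL+mR=-10104/25285 → advance -1; mR−mL=-768/25285 → turn -1·90°

0 30/61 5/12 -5/24 -125/732 -8 6 S
1 120/337 120/277 -60/277 -23820/93349 -8 7 E
2 12/29 60/169 -30/169 -726/4901 -9 7 S
3 120/389 24/65 -12/65 -5436/25285 -9 8 E
final -10 8 S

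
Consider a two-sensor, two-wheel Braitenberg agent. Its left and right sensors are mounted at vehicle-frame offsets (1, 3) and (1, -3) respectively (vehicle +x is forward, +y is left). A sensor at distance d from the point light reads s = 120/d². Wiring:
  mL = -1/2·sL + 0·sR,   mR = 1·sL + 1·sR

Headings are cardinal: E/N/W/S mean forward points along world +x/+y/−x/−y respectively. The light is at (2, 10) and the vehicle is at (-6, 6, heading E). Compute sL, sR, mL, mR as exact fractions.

12/5 60/49 -6/5 888/245

left sensor world pos  = (-5, 9); dL² = 50
right sensor world pos = (-5, 3); dR² = 98
sL = 120/50 = 12/5
sR = 120/98 = 60/49
mL = -1/2·sL + 0·sR = -6/5
mR = 1·sL + 1·sR = 888/245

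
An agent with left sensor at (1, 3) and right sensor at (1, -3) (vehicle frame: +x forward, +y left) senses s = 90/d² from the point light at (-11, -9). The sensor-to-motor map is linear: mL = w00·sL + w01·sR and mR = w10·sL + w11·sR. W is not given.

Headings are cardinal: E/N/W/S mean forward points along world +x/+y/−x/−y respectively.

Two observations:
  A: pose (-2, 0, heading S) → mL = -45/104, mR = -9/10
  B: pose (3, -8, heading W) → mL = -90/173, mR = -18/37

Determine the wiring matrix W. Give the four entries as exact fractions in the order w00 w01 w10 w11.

obs A: pose=(-2,0,S) → sL=45/104, sR=9/10, mL=-45/104, mR=-9/10
obs B: pose=(3,-8,W) → sL=90/173, sR=18/37, mL=-90/173, mR=-18/37
sensor matrix S = [[45/104, 9/10], [90/173, 18/37]]; det S = -85779/332852
solve [mL_A; mL_B] = S·[w00; w01] and [mR_A; mR_B] = S·[w10; w11]:
  w00 = -1, w01 = 0, w10 = 0, w11 = -1

-1 0 0 -1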